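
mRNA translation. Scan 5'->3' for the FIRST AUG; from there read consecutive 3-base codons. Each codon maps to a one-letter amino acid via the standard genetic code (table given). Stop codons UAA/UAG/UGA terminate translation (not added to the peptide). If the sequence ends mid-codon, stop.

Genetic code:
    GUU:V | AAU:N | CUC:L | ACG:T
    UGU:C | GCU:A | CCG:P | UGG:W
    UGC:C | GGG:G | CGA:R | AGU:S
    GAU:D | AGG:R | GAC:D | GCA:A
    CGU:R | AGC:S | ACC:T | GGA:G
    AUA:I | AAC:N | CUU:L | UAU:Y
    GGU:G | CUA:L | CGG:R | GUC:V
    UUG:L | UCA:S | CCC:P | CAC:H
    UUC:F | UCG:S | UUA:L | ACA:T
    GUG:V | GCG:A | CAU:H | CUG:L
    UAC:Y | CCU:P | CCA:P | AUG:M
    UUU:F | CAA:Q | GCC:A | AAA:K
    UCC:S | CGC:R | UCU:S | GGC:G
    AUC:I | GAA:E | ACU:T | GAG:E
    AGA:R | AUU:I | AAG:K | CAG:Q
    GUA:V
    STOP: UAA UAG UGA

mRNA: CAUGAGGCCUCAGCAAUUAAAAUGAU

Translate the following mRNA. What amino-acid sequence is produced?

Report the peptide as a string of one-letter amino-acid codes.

Answer: MRPQQLK

Derivation:
start AUG at pos 1
pos 1: AUG -> M; peptide=M
pos 4: AGG -> R; peptide=MR
pos 7: CCU -> P; peptide=MRP
pos 10: CAG -> Q; peptide=MRPQ
pos 13: CAA -> Q; peptide=MRPQQ
pos 16: UUA -> L; peptide=MRPQQL
pos 19: AAA -> K; peptide=MRPQQLK
pos 22: UGA -> STOP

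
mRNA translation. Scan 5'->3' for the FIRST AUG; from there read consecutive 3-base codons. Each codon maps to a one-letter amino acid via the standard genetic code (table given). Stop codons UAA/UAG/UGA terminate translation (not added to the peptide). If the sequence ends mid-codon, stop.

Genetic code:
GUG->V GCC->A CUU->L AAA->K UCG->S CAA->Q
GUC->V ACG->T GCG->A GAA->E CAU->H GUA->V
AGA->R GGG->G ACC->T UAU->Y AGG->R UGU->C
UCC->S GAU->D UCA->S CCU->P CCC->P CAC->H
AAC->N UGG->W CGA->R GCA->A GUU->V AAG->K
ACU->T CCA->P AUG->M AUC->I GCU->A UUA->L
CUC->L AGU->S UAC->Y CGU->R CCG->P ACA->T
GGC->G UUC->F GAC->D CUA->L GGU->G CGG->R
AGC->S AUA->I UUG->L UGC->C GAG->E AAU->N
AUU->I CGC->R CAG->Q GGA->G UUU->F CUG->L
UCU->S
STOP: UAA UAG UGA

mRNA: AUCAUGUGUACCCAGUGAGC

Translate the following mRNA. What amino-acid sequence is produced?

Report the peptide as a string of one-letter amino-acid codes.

Answer: MCTQ

Derivation:
start AUG at pos 3
pos 3: AUG -> M; peptide=M
pos 6: UGU -> C; peptide=MC
pos 9: ACC -> T; peptide=MCT
pos 12: CAG -> Q; peptide=MCTQ
pos 15: UGA -> STOP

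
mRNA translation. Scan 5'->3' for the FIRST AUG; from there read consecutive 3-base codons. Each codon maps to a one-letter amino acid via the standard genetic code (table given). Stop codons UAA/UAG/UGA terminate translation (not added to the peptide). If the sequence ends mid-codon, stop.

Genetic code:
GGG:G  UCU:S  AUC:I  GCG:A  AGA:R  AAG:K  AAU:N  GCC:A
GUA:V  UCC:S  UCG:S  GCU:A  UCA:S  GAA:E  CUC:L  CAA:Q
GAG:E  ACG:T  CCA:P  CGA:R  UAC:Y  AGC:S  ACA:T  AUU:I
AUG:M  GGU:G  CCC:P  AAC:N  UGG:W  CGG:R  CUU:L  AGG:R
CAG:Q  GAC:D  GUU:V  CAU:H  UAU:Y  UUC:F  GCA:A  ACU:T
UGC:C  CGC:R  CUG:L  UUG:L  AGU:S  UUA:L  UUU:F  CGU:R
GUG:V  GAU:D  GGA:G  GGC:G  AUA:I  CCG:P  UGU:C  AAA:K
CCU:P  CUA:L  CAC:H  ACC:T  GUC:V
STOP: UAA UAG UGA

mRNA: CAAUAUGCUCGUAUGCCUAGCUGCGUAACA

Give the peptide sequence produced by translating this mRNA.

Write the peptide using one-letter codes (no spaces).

Answer: MLVCLAA

Derivation:
start AUG at pos 4
pos 4: AUG -> M; peptide=M
pos 7: CUC -> L; peptide=ML
pos 10: GUA -> V; peptide=MLV
pos 13: UGC -> C; peptide=MLVC
pos 16: CUA -> L; peptide=MLVCL
pos 19: GCU -> A; peptide=MLVCLA
pos 22: GCG -> A; peptide=MLVCLAA
pos 25: UAA -> STOP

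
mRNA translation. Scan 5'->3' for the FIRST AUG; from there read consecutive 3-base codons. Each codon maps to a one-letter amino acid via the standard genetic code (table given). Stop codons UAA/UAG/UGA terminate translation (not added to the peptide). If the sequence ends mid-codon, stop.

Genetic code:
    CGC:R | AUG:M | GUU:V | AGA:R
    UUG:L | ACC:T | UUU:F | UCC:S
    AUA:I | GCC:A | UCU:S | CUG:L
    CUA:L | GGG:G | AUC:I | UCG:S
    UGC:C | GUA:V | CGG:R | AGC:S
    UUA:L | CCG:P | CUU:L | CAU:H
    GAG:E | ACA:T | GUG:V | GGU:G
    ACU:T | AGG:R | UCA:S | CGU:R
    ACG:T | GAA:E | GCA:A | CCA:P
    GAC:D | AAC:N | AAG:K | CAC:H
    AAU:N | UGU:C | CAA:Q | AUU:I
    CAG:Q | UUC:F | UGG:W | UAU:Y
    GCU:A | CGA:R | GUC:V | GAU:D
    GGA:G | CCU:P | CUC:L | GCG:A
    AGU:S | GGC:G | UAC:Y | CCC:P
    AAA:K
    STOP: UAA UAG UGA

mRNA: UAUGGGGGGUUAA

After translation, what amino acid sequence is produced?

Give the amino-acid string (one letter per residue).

Answer: MGG

Derivation:
start AUG at pos 1
pos 1: AUG -> M; peptide=M
pos 4: GGG -> G; peptide=MG
pos 7: GGU -> G; peptide=MGG
pos 10: UAA -> STOP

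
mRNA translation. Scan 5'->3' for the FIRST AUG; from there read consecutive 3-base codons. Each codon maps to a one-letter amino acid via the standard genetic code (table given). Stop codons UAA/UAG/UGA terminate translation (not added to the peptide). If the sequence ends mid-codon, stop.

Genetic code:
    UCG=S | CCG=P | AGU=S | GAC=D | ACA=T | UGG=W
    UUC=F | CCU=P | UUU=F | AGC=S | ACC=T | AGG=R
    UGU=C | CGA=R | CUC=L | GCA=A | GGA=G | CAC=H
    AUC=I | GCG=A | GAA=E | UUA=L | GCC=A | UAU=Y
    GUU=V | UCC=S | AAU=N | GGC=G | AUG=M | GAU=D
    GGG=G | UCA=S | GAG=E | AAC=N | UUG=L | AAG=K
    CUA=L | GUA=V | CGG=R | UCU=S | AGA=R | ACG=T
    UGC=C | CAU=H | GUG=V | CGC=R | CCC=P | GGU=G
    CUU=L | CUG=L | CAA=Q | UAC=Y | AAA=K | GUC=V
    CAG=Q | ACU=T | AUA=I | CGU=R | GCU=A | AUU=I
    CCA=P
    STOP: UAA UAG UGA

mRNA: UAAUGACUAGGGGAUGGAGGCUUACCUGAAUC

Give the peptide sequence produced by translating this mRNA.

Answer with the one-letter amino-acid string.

Answer: MTRGWRLT

Derivation:
start AUG at pos 2
pos 2: AUG -> M; peptide=M
pos 5: ACU -> T; peptide=MT
pos 8: AGG -> R; peptide=MTR
pos 11: GGA -> G; peptide=MTRG
pos 14: UGG -> W; peptide=MTRGW
pos 17: AGG -> R; peptide=MTRGWR
pos 20: CUU -> L; peptide=MTRGWRL
pos 23: ACC -> T; peptide=MTRGWRLT
pos 26: UGA -> STOP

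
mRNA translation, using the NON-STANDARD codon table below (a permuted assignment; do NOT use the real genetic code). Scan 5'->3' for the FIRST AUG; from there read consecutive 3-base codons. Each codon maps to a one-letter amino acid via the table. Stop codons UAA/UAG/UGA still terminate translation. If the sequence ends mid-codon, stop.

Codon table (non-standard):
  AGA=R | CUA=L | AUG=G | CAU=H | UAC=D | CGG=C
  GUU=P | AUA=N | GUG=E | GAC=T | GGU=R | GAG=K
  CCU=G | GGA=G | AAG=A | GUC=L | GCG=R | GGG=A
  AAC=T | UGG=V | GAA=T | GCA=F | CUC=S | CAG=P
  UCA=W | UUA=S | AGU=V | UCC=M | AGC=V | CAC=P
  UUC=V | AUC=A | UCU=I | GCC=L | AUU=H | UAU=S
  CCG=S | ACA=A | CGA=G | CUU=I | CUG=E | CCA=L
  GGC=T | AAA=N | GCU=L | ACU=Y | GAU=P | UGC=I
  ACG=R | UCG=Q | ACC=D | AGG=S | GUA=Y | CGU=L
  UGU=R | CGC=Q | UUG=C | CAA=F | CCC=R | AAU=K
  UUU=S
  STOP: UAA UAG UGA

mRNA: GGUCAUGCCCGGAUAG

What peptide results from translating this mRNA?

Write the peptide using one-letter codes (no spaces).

start AUG at pos 4
pos 4: AUG -> G; peptide=G
pos 7: CCC -> R; peptide=GR
pos 10: GGA -> G; peptide=GRG
pos 13: UAG -> STOP

Answer: GRG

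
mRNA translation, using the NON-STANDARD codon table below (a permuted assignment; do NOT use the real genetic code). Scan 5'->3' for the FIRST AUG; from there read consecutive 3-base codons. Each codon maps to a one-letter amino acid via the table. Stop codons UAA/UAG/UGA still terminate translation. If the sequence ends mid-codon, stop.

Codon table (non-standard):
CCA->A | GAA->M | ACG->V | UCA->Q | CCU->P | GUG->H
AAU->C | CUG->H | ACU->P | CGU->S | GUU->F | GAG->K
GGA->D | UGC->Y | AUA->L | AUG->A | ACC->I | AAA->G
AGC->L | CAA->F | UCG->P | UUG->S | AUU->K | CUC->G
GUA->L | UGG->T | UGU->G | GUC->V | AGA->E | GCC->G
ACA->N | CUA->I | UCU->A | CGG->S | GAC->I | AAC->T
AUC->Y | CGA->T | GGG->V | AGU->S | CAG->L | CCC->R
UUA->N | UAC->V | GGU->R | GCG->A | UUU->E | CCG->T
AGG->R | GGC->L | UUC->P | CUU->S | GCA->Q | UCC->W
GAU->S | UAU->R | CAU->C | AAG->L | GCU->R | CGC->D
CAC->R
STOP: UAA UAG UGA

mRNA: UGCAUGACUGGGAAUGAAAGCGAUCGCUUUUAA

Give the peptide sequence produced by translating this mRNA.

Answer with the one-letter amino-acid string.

start AUG at pos 3
pos 3: AUG -> A; peptide=A
pos 6: ACU -> P; peptide=AP
pos 9: GGG -> V; peptide=APV
pos 12: AAU -> C; peptide=APVC
pos 15: GAA -> M; peptide=APVCM
pos 18: AGC -> L; peptide=APVCML
pos 21: GAU -> S; peptide=APVCMLS
pos 24: CGC -> D; peptide=APVCMLSD
pos 27: UUU -> E; peptide=APVCMLSDE
pos 30: UAA -> STOP

Answer: APVCMLSDE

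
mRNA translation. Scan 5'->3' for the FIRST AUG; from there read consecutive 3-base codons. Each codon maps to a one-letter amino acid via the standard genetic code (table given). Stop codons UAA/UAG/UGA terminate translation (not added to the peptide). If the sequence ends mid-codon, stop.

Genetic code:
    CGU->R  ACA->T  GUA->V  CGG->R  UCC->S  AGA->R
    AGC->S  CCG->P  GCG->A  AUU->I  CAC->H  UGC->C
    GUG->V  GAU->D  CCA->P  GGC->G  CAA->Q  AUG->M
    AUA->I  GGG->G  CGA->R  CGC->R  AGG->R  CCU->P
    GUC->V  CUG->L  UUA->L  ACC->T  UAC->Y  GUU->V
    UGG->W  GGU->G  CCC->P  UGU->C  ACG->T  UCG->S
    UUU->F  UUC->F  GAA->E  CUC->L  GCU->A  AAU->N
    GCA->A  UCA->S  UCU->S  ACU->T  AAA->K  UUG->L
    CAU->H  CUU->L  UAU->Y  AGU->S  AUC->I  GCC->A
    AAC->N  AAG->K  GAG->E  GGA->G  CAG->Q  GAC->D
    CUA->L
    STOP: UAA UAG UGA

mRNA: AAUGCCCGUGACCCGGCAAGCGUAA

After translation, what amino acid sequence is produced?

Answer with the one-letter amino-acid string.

Answer: MPVTRQA

Derivation:
start AUG at pos 1
pos 1: AUG -> M; peptide=M
pos 4: CCC -> P; peptide=MP
pos 7: GUG -> V; peptide=MPV
pos 10: ACC -> T; peptide=MPVT
pos 13: CGG -> R; peptide=MPVTR
pos 16: CAA -> Q; peptide=MPVTRQ
pos 19: GCG -> A; peptide=MPVTRQA
pos 22: UAA -> STOP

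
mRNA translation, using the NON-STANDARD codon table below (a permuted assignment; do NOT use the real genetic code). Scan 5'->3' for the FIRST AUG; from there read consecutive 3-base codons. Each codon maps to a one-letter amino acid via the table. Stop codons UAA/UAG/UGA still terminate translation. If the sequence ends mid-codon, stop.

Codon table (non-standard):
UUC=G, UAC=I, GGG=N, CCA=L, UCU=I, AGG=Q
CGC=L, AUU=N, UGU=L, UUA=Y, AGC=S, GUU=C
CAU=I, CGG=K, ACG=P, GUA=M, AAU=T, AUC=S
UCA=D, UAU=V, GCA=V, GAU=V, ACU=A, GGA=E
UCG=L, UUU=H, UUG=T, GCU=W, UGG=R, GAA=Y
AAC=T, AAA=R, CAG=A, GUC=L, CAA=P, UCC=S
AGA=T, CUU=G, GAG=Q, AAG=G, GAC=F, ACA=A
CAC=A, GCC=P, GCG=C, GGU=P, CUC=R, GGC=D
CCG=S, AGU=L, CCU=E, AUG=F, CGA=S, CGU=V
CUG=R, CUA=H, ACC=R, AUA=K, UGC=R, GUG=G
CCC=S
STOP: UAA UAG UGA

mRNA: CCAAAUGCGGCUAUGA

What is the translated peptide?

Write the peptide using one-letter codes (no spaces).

start AUG at pos 4
pos 4: AUG -> F; peptide=F
pos 7: CGG -> K; peptide=FK
pos 10: CUA -> H; peptide=FKH
pos 13: UGA -> STOP

Answer: FKH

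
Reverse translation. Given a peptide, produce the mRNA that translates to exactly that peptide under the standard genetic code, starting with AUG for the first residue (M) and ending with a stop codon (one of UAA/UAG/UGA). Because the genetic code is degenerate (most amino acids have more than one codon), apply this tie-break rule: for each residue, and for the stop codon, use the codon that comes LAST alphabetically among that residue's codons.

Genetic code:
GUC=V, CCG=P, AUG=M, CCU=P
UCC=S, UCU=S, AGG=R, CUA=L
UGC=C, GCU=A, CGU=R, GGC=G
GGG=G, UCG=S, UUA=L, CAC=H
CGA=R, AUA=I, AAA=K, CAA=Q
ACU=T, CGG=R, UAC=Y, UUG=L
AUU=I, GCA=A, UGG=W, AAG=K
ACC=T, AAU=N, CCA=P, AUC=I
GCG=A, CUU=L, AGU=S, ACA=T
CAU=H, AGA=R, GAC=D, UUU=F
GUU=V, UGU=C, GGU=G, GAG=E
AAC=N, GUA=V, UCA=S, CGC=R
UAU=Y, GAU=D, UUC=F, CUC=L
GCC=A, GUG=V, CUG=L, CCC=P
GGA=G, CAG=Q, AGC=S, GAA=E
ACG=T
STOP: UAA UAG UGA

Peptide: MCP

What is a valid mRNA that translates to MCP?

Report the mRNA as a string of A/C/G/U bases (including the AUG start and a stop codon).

residue 1: M -> AUG (start codon)
residue 2: C codons sorted = UGC,UGU -> pick last = UGU
residue 3: P codons sorted = CCA,CCC,CCG,CCU -> pick last = CCU
terminator: stop codons sorted = UAA,UAG,UGA -> pick last = UGA

Answer: mRNA: AUGUGUCCUUGA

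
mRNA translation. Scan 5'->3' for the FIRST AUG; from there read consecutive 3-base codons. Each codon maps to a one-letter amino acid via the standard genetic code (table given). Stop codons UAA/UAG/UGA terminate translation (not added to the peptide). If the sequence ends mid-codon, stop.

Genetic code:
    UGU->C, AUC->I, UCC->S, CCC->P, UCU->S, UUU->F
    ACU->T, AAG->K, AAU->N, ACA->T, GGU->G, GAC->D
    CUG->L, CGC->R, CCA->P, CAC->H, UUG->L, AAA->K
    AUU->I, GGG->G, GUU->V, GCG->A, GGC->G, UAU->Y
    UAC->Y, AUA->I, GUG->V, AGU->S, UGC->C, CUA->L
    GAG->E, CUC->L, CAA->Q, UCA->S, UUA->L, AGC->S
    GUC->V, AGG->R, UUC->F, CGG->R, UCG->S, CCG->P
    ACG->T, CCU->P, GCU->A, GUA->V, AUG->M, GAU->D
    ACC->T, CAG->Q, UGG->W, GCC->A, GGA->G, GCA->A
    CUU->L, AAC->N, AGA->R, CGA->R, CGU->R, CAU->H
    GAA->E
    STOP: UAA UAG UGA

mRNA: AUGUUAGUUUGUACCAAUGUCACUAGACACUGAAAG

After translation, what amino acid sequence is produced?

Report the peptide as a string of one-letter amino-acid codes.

start AUG at pos 0
pos 0: AUG -> M; peptide=M
pos 3: UUA -> L; peptide=ML
pos 6: GUU -> V; peptide=MLV
pos 9: UGU -> C; peptide=MLVC
pos 12: ACC -> T; peptide=MLVCT
pos 15: AAU -> N; peptide=MLVCTN
pos 18: GUC -> V; peptide=MLVCTNV
pos 21: ACU -> T; peptide=MLVCTNVT
pos 24: AGA -> R; peptide=MLVCTNVTR
pos 27: CAC -> H; peptide=MLVCTNVTRH
pos 30: UGA -> STOP

Answer: MLVCTNVTRH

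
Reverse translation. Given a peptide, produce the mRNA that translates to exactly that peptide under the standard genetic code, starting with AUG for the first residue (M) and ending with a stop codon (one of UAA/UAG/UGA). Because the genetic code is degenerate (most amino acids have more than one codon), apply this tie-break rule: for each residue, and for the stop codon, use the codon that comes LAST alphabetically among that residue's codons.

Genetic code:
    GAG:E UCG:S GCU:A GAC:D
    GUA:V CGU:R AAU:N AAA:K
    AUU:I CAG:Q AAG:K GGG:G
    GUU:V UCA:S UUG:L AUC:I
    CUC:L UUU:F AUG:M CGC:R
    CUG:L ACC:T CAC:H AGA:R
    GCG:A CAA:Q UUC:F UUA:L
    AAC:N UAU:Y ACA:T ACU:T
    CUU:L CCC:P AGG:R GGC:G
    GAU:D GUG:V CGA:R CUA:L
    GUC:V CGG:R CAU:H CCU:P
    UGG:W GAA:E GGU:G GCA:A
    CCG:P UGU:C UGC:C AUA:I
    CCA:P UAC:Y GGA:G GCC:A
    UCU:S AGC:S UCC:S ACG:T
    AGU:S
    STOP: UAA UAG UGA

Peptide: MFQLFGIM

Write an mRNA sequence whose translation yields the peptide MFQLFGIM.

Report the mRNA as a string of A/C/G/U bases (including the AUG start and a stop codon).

residue 1: M -> AUG (start codon)
residue 2: F codons sorted = UUC,UUU -> pick last = UUU
residue 3: Q codons sorted = CAA,CAG -> pick last = CAG
residue 4: L codons sorted = CUA,CUC,CUG,CUU,UUA,UUG -> pick last = UUG
residue 5: F codons sorted = UUC,UUU -> pick last = UUU
residue 6: G codons sorted = GGA,GGC,GGG,GGU -> pick last = GGU
residue 7: I codons sorted = AUA,AUC,AUU -> pick last = AUU
residue 8: M -> AUG (only codon)
terminator: stop codons sorted = UAA,UAG,UGA -> pick last = UGA

Answer: mRNA: AUGUUUCAGUUGUUUGGUAUUAUGUGA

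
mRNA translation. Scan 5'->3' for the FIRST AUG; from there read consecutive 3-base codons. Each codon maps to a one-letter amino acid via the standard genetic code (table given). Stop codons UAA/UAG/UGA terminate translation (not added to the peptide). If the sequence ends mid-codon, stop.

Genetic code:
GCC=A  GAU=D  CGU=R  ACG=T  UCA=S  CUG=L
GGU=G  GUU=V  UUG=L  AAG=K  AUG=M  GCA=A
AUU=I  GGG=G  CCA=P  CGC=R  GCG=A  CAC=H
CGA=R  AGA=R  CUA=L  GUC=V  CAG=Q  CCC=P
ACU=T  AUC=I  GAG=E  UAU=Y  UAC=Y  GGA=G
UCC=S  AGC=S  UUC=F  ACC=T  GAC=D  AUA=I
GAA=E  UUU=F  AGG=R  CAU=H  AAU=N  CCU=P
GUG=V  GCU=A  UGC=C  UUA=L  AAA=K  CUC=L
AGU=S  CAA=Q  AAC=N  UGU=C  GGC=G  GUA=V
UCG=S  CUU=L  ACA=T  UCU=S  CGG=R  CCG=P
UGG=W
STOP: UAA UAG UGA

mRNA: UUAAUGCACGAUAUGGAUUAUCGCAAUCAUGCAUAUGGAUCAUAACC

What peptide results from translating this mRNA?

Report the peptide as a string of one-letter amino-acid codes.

Answer: MHDMDYRNHAYGS

Derivation:
start AUG at pos 3
pos 3: AUG -> M; peptide=M
pos 6: CAC -> H; peptide=MH
pos 9: GAU -> D; peptide=MHD
pos 12: AUG -> M; peptide=MHDM
pos 15: GAU -> D; peptide=MHDMD
pos 18: UAU -> Y; peptide=MHDMDY
pos 21: CGC -> R; peptide=MHDMDYR
pos 24: AAU -> N; peptide=MHDMDYRN
pos 27: CAU -> H; peptide=MHDMDYRNH
pos 30: GCA -> A; peptide=MHDMDYRNHA
pos 33: UAU -> Y; peptide=MHDMDYRNHAY
pos 36: GGA -> G; peptide=MHDMDYRNHAYG
pos 39: UCA -> S; peptide=MHDMDYRNHAYGS
pos 42: UAA -> STOP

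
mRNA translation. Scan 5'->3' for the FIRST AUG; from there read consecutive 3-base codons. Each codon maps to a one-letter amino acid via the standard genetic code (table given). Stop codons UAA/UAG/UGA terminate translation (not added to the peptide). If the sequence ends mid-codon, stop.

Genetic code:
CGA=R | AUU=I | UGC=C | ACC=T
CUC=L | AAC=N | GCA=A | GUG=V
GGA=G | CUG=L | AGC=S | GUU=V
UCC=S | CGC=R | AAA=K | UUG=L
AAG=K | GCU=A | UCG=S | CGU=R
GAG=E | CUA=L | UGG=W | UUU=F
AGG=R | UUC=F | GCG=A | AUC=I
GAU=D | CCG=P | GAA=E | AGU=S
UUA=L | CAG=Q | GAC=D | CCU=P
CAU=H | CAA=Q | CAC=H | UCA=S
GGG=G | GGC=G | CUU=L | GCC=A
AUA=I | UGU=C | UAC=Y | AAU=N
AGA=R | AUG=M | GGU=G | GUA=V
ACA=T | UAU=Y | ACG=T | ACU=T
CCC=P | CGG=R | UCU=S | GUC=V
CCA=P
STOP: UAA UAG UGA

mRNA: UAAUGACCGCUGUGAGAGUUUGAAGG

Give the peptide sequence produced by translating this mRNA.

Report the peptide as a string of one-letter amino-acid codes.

Answer: MTAVRV

Derivation:
start AUG at pos 2
pos 2: AUG -> M; peptide=M
pos 5: ACC -> T; peptide=MT
pos 8: GCU -> A; peptide=MTA
pos 11: GUG -> V; peptide=MTAV
pos 14: AGA -> R; peptide=MTAVR
pos 17: GUU -> V; peptide=MTAVRV
pos 20: UGA -> STOP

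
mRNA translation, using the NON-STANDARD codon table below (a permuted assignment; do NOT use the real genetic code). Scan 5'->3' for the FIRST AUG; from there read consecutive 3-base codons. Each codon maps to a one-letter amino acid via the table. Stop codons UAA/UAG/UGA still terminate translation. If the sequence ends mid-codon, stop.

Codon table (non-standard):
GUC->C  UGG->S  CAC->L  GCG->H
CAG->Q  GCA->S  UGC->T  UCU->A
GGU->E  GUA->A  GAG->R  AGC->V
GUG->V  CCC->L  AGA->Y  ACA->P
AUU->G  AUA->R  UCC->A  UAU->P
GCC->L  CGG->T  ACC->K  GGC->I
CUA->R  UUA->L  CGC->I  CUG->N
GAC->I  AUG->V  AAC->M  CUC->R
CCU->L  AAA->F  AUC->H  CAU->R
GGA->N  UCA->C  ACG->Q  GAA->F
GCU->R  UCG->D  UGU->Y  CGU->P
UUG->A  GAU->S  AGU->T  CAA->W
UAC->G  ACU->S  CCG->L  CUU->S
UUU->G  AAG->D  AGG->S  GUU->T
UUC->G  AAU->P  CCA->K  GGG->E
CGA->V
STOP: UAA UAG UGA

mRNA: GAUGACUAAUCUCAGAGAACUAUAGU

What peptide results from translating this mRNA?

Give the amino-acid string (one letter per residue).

Answer: VSPRYFR

Derivation:
start AUG at pos 1
pos 1: AUG -> V; peptide=V
pos 4: ACU -> S; peptide=VS
pos 7: AAU -> P; peptide=VSP
pos 10: CUC -> R; peptide=VSPR
pos 13: AGA -> Y; peptide=VSPRY
pos 16: GAA -> F; peptide=VSPRYF
pos 19: CUA -> R; peptide=VSPRYFR
pos 22: UAG -> STOP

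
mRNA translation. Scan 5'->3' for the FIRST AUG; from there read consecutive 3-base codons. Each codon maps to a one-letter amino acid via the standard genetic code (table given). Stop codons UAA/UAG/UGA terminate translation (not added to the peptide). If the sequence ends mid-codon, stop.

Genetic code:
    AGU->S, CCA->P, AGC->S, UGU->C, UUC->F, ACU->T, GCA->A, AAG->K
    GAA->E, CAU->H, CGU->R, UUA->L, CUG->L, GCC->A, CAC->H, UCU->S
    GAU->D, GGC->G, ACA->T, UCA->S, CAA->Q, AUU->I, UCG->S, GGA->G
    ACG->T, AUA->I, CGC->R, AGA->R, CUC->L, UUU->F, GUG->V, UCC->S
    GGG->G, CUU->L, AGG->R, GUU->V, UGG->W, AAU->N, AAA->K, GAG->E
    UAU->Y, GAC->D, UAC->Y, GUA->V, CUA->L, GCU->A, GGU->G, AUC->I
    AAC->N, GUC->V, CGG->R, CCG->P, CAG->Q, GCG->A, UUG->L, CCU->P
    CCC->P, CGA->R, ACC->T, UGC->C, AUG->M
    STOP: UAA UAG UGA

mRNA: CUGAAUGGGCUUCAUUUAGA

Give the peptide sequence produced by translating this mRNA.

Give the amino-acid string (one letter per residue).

Answer: MGFI

Derivation:
start AUG at pos 4
pos 4: AUG -> M; peptide=M
pos 7: GGC -> G; peptide=MG
pos 10: UUC -> F; peptide=MGF
pos 13: AUU -> I; peptide=MGFI
pos 16: UAG -> STOP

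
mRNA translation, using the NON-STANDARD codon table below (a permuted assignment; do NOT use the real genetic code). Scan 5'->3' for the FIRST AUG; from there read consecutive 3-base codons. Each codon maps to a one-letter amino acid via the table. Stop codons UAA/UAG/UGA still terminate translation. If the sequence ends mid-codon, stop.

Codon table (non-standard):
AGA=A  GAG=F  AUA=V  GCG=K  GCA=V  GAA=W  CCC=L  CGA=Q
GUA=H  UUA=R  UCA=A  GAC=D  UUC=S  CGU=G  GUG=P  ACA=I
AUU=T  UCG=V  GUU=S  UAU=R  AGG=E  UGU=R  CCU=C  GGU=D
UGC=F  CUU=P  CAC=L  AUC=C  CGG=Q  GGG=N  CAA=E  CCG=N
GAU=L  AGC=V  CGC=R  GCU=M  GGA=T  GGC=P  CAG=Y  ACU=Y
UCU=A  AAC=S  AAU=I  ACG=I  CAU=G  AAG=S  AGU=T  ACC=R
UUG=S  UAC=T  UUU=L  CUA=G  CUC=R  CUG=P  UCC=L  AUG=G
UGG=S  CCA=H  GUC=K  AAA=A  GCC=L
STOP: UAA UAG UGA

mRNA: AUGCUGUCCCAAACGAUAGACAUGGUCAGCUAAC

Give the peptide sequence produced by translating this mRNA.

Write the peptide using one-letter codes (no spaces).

Answer: GPLEIVDGKV

Derivation:
start AUG at pos 0
pos 0: AUG -> G; peptide=G
pos 3: CUG -> P; peptide=GP
pos 6: UCC -> L; peptide=GPL
pos 9: CAA -> E; peptide=GPLE
pos 12: ACG -> I; peptide=GPLEI
pos 15: AUA -> V; peptide=GPLEIV
pos 18: GAC -> D; peptide=GPLEIVD
pos 21: AUG -> G; peptide=GPLEIVDG
pos 24: GUC -> K; peptide=GPLEIVDGK
pos 27: AGC -> V; peptide=GPLEIVDGKV
pos 30: UAA -> STOP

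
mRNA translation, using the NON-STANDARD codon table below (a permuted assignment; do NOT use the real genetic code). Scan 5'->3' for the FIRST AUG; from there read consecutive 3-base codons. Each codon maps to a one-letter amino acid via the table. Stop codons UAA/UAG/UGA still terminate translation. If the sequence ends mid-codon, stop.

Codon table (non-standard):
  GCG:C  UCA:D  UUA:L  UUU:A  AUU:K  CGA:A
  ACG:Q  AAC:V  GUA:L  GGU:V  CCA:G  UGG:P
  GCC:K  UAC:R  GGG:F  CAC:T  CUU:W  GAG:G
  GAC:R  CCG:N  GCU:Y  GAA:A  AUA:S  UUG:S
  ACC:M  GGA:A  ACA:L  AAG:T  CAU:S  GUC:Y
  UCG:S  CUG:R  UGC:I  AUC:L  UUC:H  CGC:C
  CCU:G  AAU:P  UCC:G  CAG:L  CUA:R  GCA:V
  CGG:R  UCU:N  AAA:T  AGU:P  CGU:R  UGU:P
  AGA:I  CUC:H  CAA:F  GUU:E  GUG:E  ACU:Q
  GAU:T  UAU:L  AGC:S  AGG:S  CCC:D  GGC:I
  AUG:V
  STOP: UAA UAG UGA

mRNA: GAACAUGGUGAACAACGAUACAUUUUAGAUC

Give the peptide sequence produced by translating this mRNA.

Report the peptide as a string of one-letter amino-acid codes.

start AUG at pos 4
pos 4: AUG -> V; peptide=V
pos 7: GUG -> E; peptide=VE
pos 10: AAC -> V; peptide=VEV
pos 13: AAC -> V; peptide=VEVV
pos 16: GAU -> T; peptide=VEVVT
pos 19: ACA -> L; peptide=VEVVTL
pos 22: UUU -> A; peptide=VEVVTLA
pos 25: UAG -> STOP

Answer: VEVVTLA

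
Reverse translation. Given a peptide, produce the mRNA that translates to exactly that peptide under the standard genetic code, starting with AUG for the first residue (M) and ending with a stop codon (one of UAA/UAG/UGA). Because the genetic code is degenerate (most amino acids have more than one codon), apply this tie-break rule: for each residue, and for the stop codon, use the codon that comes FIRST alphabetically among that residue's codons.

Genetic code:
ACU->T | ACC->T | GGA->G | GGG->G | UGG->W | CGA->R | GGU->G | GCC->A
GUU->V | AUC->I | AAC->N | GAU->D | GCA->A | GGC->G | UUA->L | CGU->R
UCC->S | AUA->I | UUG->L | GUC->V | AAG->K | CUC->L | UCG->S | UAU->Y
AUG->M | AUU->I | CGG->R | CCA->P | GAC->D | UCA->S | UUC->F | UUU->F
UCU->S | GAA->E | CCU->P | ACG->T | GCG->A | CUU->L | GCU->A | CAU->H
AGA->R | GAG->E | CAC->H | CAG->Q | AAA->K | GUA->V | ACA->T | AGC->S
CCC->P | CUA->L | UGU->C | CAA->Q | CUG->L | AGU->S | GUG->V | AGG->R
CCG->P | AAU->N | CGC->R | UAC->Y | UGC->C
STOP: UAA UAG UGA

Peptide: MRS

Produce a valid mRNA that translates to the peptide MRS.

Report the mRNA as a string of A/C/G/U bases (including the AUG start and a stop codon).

Answer: mRNA: AUGAGAAGCUAA

Derivation:
residue 1: M -> AUG (start codon)
residue 2: R codons sorted = AGA,AGG,CGA,CGC,CGG,CGU -> pick first = AGA
residue 3: S codons sorted = AGC,AGU,UCA,UCC,UCG,UCU -> pick first = AGC
terminator: stop codons sorted = UAA,UAG,UGA -> pick first = UAA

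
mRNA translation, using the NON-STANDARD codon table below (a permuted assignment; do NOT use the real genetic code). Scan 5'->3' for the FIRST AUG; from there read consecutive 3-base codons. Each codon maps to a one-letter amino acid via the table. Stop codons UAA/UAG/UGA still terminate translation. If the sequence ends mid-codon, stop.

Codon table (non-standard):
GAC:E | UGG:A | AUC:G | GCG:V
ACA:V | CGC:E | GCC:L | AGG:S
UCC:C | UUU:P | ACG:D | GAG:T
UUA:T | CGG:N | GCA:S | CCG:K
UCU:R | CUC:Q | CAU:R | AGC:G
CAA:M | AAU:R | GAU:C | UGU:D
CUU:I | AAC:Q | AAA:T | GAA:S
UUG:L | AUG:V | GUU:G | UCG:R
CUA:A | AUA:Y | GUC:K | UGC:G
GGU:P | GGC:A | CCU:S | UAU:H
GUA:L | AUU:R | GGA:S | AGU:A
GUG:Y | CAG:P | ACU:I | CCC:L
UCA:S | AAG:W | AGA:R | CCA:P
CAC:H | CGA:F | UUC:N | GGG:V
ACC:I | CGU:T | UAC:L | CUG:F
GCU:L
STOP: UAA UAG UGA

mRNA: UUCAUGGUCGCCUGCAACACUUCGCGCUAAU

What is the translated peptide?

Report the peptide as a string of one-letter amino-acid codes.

Answer: VKLGQIRE

Derivation:
start AUG at pos 3
pos 3: AUG -> V; peptide=V
pos 6: GUC -> K; peptide=VK
pos 9: GCC -> L; peptide=VKL
pos 12: UGC -> G; peptide=VKLG
pos 15: AAC -> Q; peptide=VKLGQ
pos 18: ACU -> I; peptide=VKLGQI
pos 21: UCG -> R; peptide=VKLGQIR
pos 24: CGC -> E; peptide=VKLGQIRE
pos 27: UAA -> STOP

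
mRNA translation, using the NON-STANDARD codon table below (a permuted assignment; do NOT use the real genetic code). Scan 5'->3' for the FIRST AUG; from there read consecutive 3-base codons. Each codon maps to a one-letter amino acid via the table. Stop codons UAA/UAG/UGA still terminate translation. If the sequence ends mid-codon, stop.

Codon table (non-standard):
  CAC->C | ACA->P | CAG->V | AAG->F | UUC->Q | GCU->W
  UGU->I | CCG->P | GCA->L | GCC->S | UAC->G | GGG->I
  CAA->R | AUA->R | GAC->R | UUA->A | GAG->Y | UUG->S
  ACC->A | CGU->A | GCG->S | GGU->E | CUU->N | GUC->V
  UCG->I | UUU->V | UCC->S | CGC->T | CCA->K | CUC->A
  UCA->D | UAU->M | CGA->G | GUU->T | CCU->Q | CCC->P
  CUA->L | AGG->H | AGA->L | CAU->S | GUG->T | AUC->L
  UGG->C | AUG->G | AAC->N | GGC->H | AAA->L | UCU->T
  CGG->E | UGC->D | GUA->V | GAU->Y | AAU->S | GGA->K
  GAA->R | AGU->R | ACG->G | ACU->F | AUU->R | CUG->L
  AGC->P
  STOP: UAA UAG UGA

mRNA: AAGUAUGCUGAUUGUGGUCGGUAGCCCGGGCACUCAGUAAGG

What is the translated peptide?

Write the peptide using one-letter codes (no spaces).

Answer: GLRTVEPPHFV

Derivation:
start AUG at pos 4
pos 4: AUG -> G; peptide=G
pos 7: CUG -> L; peptide=GL
pos 10: AUU -> R; peptide=GLR
pos 13: GUG -> T; peptide=GLRT
pos 16: GUC -> V; peptide=GLRTV
pos 19: GGU -> E; peptide=GLRTVE
pos 22: AGC -> P; peptide=GLRTVEP
pos 25: CCG -> P; peptide=GLRTVEPP
pos 28: GGC -> H; peptide=GLRTVEPPH
pos 31: ACU -> F; peptide=GLRTVEPPHF
pos 34: CAG -> V; peptide=GLRTVEPPHFV
pos 37: UAA -> STOP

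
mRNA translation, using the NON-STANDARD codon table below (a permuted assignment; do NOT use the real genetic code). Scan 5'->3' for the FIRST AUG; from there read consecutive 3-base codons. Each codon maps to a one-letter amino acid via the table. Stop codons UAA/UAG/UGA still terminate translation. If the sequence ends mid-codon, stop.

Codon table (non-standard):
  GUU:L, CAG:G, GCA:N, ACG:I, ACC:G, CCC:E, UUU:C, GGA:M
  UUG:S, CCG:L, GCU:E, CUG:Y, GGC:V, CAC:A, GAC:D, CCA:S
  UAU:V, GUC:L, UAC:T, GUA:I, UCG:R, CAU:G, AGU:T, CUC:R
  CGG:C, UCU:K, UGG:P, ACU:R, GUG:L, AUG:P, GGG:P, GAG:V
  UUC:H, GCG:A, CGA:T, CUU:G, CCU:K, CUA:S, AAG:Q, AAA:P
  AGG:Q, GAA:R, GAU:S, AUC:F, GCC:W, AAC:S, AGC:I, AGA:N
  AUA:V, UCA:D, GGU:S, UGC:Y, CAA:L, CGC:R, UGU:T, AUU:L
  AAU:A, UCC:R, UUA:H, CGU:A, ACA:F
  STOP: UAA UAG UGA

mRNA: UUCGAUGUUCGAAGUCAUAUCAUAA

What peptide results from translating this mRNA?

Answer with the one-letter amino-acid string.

Answer: PHRLVD

Derivation:
start AUG at pos 4
pos 4: AUG -> P; peptide=P
pos 7: UUC -> H; peptide=PH
pos 10: GAA -> R; peptide=PHR
pos 13: GUC -> L; peptide=PHRL
pos 16: AUA -> V; peptide=PHRLV
pos 19: UCA -> D; peptide=PHRLVD
pos 22: UAA -> STOP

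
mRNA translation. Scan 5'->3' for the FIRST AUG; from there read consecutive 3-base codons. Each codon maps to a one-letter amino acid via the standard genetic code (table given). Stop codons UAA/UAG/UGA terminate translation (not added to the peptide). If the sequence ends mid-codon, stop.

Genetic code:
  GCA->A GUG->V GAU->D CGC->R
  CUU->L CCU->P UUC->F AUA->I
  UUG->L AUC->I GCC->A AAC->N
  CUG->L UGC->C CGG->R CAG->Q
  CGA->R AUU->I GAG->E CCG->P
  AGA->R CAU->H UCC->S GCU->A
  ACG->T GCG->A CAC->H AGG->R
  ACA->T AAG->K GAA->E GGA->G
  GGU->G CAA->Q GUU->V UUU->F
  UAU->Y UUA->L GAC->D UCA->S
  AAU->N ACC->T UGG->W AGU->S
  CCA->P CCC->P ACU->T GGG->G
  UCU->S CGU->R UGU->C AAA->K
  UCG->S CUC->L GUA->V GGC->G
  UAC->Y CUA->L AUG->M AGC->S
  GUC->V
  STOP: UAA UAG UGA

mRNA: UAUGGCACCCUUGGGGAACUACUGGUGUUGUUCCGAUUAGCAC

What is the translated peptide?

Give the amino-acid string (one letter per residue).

Answer: MAPLGNYWCCSD

Derivation:
start AUG at pos 1
pos 1: AUG -> M; peptide=M
pos 4: GCA -> A; peptide=MA
pos 7: CCC -> P; peptide=MAP
pos 10: UUG -> L; peptide=MAPL
pos 13: GGG -> G; peptide=MAPLG
pos 16: AAC -> N; peptide=MAPLGN
pos 19: UAC -> Y; peptide=MAPLGNY
pos 22: UGG -> W; peptide=MAPLGNYW
pos 25: UGU -> C; peptide=MAPLGNYWC
pos 28: UGU -> C; peptide=MAPLGNYWCC
pos 31: UCC -> S; peptide=MAPLGNYWCCS
pos 34: GAU -> D; peptide=MAPLGNYWCCSD
pos 37: UAG -> STOP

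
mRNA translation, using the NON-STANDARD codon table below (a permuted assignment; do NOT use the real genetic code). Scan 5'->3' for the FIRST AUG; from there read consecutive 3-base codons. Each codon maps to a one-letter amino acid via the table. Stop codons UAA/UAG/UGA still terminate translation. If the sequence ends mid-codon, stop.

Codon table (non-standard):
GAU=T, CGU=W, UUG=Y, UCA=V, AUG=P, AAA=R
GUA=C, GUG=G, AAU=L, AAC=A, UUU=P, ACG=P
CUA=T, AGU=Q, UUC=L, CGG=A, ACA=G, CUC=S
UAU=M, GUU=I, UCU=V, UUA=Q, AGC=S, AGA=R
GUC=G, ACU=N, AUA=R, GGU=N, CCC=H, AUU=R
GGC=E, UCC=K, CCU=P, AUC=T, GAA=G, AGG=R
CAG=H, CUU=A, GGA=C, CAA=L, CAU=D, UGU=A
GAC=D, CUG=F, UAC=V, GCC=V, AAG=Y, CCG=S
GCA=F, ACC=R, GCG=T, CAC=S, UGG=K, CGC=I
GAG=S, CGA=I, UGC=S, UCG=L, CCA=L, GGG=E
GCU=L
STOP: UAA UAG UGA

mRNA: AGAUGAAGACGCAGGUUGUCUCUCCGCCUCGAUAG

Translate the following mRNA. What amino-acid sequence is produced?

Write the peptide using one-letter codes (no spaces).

start AUG at pos 2
pos 2: AUG -> P; peptide=P
pos 5: AAG -> Y; peptide=PY
pos 8: ACG -> P; peptide=PYP
pos 11: CAG -> H; peptide=PYPH
pos 14: GUU -> I; peptide=PYPHI
pos 17: GUC -> G; peptide=PYPHIG
pos 20: UCU -> V; peptide=PYPHIGV
pos 23: CCG -> S; peptide=PYPHIGVS
pos 26: CCU -> P; peptide=PYPHIGVSP
pos 29: CGA -> I; peptide=PYPHIGVSPI
pos 32: UAG -> STOP

Answer: PYPHIGVSPI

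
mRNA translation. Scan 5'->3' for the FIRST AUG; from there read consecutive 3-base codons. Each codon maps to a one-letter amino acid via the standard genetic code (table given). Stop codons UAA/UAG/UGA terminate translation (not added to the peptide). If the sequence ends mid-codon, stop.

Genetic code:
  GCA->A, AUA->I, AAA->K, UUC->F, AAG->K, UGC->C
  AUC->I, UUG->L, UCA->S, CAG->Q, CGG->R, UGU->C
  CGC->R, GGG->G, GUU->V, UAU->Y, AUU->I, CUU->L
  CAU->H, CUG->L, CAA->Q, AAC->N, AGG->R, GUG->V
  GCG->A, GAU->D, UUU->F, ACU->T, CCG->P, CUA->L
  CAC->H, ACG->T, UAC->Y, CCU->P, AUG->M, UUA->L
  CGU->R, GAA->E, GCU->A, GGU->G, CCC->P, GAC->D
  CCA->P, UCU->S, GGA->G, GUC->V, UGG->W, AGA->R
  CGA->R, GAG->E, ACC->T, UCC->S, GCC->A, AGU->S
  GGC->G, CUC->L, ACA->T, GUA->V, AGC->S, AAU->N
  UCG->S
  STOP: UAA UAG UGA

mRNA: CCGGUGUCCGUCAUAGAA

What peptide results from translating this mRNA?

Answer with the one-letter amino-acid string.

no AUG start codon found

Answer: (empty: no AUG start codon)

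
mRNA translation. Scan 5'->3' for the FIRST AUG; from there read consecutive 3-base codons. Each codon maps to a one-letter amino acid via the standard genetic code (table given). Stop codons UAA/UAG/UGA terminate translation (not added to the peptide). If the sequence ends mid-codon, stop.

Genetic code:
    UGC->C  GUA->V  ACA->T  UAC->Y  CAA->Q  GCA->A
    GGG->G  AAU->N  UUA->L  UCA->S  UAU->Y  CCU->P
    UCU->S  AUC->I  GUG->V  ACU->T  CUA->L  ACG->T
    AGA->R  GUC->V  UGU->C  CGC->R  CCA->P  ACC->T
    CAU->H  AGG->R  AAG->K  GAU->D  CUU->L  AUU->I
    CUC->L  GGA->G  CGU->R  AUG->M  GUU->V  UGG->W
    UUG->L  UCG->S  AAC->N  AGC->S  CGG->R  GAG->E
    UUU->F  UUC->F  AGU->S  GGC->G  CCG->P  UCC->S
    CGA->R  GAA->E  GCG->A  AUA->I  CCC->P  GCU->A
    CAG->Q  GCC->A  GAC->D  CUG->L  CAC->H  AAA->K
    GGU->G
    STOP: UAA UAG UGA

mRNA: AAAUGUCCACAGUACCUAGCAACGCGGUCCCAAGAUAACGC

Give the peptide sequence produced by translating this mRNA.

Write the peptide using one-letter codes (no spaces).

start AUG at pos 2
pos 2: AUG -> M; peptide=M
pos 5: UCC -> S; peptide=MS
pos 8: ACA -> T; peptide=MST
pos 11: GUA -> V; peptide=MSTV
pos 14: CCU -> P; peptide=MSTVP
pos 17: AGC -> S; peptide=MSTVPS
pos 20: AAC -> N; peptide=MSTVPSN
pos 23: GCG -> A; peptide=MSTVPSNA
pos 26: GUC -> V; peptide=MSTVPSNAV
pos 29: CCA -> P; peptide=MSTVPSNAVP
pos 32: AGA -> R; peptide=MSTVPSNAVPR
pos 35: UAA -> STOP

Answer: MSTVPSNAVPR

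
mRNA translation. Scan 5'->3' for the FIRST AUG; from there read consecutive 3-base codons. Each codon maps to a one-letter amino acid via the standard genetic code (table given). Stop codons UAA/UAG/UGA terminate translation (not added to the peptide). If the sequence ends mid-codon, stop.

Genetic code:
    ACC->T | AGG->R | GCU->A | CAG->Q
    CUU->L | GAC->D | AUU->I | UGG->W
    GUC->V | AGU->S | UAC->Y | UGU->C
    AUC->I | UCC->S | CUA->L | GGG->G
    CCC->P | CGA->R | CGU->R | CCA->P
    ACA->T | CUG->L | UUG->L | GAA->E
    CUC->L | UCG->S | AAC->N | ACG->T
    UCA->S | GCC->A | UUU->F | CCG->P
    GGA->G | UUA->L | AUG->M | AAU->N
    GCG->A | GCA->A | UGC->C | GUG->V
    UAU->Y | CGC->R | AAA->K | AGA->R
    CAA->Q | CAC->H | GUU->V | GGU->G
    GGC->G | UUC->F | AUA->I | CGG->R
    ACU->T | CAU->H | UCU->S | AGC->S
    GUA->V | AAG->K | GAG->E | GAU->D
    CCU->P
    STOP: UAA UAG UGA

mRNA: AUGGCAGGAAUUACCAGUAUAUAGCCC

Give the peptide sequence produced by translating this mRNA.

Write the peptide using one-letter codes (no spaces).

Answer: MAGITSI

Derivation:
start AUG at pos 0
pos 0: AUG -> M; peptide=M
pos 3: GCA -> A; peptide=MA
pos 6: GGA -> G; peptide=MAG
pos 9: AUU -> I; peptide=MAGI
pos 12: ACC -> T; peptide=MAGIT
pos 15: AGU -> S; peptide=MAGITS
pos 18: AUA -> I; peptide=MAGITSI
pos 21: UAG -> STOP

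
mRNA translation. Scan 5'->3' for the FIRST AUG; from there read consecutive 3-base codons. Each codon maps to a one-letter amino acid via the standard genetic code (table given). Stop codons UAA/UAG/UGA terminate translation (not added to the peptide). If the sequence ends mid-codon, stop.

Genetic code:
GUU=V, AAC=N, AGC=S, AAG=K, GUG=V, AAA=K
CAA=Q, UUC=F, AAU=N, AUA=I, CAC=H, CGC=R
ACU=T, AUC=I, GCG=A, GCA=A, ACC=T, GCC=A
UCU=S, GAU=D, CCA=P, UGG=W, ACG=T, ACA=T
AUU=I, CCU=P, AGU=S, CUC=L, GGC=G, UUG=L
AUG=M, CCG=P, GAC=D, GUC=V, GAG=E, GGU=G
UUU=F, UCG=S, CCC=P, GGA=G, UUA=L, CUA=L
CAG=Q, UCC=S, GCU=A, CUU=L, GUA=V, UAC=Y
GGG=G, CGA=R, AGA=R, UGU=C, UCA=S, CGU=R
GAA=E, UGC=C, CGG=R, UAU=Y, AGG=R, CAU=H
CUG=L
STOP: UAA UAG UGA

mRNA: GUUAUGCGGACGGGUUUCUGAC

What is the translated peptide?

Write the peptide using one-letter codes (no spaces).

Answer: MRTGF

Derivation:
start AUG at pos 3
pos 3: AUG -> M; peptide=M
pos 6: CGG -> R; peptide=MR
pos 9: ACG -> T; peptide=MRT
pos 12: GGU -> G; peptide=MRTG
pos 15: UUC -> F; peptide=MRTGF
pos 18: UGA -> STOP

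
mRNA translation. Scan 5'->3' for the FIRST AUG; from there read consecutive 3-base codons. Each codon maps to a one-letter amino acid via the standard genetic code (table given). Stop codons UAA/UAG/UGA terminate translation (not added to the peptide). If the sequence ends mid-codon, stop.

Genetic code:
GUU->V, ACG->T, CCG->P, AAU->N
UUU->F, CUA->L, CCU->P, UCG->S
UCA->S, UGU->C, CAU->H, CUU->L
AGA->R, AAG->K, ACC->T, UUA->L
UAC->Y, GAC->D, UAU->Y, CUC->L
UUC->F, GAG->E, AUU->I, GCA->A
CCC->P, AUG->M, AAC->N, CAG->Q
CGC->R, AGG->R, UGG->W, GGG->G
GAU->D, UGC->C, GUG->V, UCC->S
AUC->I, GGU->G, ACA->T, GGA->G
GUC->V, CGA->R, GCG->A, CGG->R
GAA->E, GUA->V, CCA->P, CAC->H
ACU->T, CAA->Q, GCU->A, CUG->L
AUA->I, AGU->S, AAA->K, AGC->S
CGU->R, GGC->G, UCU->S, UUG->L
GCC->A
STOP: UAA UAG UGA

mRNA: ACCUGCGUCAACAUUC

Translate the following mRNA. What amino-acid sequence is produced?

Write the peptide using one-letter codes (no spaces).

Answer: (empty: no AUG start codon)

Derivation:
no AUG start codon found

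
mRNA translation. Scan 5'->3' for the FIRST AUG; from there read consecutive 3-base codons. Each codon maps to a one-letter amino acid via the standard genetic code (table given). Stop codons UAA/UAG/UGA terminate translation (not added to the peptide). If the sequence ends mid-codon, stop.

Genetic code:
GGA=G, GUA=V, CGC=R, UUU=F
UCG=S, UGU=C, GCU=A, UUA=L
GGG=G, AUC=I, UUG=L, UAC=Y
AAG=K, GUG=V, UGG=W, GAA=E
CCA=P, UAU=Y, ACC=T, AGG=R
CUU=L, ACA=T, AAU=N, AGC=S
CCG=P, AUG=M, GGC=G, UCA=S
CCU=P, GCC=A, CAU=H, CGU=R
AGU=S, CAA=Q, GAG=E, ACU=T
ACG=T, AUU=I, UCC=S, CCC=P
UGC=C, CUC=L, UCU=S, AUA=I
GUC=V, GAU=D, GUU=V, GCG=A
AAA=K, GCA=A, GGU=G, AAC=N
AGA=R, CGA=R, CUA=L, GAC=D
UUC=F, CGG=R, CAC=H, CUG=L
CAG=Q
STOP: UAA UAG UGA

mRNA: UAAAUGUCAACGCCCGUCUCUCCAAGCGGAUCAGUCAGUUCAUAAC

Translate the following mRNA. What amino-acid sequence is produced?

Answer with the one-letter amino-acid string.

start AUG at pos 3
pos 3: AUG -> M; peptide=M
pos 6: UCA -> S; peptide=MS
pos 9: ACG -> T; peptide=MST
pos 12: CCC -> P; peptide=MSTP
pos 15: GUC -> V; peptide=MSTPV
pos 18: UCU -> S; peptide=MSTPVS
pos 21: CCA -> P; peptide=MSTPVSP
pos 24: AGC -> S; peptide=MSTPVSPS
pos 27: GGA -> G; peptide=MSTPVSPSG
pos 30: UCA -> S; peptide=MSTPVSPSGS
pos 33: GUC -> V; peptide=MSTPVSPSGSV
pos 36: AGU -> S; peptide=MSTPVSPSGSVS
pos 39: UCA -> S; peptide=MSTPVSPSGSVSS
pos 42: UAA -> STOP

Answer: MSTPVSPSGSVSS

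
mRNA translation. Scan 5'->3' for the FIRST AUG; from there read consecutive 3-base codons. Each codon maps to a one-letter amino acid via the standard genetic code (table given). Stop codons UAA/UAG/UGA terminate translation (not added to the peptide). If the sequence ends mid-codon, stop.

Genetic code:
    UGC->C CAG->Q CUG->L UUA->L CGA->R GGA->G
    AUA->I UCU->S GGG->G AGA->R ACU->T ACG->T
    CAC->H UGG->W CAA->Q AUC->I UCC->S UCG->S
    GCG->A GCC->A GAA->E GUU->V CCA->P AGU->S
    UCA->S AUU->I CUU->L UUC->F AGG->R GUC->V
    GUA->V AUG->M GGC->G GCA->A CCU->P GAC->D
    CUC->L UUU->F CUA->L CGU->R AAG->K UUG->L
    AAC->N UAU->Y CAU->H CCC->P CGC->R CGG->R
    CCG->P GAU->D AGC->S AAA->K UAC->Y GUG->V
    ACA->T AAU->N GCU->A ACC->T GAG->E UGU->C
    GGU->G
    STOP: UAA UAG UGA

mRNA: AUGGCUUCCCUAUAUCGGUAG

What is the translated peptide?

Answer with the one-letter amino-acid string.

Answer: MASLYR

Derivation:
start AUG at pos 0
pos 0: AUG -> M; peptide=M
pos 3: GCU -> A; peptide=MA
pos 6: UCC -> S; peptide=MAS
pos 9: CUA -> L; peptide=MASL
pos 12: UAU -> Y; peptide=MASLY
pos 15: CGG -> R; peptide=MASLYR
pos 18: UAG -> STOP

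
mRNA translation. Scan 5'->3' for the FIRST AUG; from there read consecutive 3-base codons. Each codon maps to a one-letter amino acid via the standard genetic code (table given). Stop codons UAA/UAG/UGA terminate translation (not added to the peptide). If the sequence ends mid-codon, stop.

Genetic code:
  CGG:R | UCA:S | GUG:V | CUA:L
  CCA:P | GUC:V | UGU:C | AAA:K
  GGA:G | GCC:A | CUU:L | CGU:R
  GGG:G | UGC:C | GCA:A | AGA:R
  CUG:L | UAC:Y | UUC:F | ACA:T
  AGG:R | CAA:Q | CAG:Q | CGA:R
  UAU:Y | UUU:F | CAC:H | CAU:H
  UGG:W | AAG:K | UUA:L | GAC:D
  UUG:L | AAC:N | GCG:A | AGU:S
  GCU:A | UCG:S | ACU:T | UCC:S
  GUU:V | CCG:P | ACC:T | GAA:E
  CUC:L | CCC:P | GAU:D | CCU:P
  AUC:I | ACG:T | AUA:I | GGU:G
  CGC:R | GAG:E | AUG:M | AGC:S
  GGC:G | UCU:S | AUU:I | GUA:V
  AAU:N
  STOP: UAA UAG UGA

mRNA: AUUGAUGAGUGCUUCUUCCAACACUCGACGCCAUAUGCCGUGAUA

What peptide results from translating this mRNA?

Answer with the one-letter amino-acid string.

Answer: MSASSNTRRHMP

Derivation:
start AUG at pos 4
pos 4: AUG -> M; peptide=M
pos 7: AGU -> S; peptide=MS
pos 10: GCU -> A; peptide=MSA
pos 13: UCU -> S; peptide=MSAS
pos 16: UCC -> S; peptide=MSASS
pos 19: AAC -> N; peptide=MSASSN
pos 22: ACU -> T; peptide=MSASSNT
pos 25: CGA -> R; peptide=MSASSNTR
pos 28: CGC -> R; peptide=MSASSNTRR
pos 31: CAU -> H; peptide=MSASSNTRRH
pos 34: AUG -> M; peptide=MSASSNTRRHM
pos 37: CCG -> P; peptide=MSASSNTRRHMP
pos 40: UGA -> STOP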